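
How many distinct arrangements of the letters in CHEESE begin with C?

20

With the first slot taken by C, it remains to arrange the other 5 letters (HEESE).
Those 5 letters have E appearing 3 times, giving (5)!/(3!) = 20.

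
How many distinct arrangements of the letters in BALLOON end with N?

180

Fix N in the last position and arrange the remaining 6 letters.
Those 6 letters have L appearing twice and O appearing twice, giving (6)!/(2!·2!) = 180.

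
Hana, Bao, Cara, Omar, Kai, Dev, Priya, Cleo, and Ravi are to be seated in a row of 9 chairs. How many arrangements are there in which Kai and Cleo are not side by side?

282240

There are 9! = 362880 arrangements in all. If Kai and Cleo are adjacent, merging them into one block gives 2·(8)! = 80640 arrangements.
So 362880 − 80640 = 282240 arrangements keep them apart.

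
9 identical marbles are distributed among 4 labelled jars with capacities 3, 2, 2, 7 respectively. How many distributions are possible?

Without the upper bounds there are C(12,3) = 220 ways to split 9 among 4 jars.
Subtract solutions that violate a single cap (substitute x_i' = x_i − (cap_i+1)): x_1 ≥ 4 gives C(8,3) = 56; x_2 ≥ 3 gives C(9,3) = 84; x_3 ≥ 3 gives C(9,3) = 84; x_4 ≥ 8 gives C(4,3) = 4. Together 228.
Add back pairs where two caps are both exceeded: 10 + 10 + 0 + 20 + 0 + 0 = 40.
By inclusion–exclusion the count is 220 − 228 + 40 = 32.

32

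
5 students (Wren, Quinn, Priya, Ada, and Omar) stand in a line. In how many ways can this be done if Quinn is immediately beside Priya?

48

Treat {Quinn, Priya} as a single unit. There are 4 units to order, and the pair itself can be ordered 2 ways.
That gives 2 × 4! = 2 × 24 = 48.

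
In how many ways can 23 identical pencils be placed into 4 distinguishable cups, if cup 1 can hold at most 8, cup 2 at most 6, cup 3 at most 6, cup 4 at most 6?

20

By stars and bars, unrestricted non-negative solutions to x_1+…+x_4 = 23 number C(23+3,3) = 2600.
Subtract solutions that violate a single cap (substitute x_i' = x_i − (cap_i+1)): x_1 ≥ 9 gives C(17,3) = 680; x_2 ≥ 7 gives C(19,3) = 969; x_3 ≥ 7 gives C(19,3) = 969; x_4 ≥ 7 gives C(19,3) = 969. Together 3587.
Add back pairs where two caps are both exceeded: 120 + 120 + 120 + 220 + 220 + 220 = 1020.
Subtract triples: 1 + 1 + 1 + 10 = 13.
By inclusion–exclusion the count is 2600 − 3587 + 1020 − 13 = 20.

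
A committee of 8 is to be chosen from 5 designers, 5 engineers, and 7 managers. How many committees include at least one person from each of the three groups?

23275

Unrestricted: C(17,8) = 24310 ways to pick any 8 of the 17.
Subtract selections that omit an entire group: no designers → C(12,8) = 495; no engineers → C(12,8) = 495; no managers → C(10,8) = 45.
Add back selections omitting two groups (i.e. drawn from a single group): C(5,8) + C(5,8) + C(7,8) = 0.
By inclusion–exclusion: 24310 − 1035 + 0 = 23275.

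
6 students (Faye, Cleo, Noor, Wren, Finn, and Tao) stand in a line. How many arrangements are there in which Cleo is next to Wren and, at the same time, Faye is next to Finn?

Treat {Cleo,Wren} as one block (2 orders) and {Faye,Finn} as another (2 orders).
That leaves 4 units to arrange: 2 × 2 × 4! = 4 × 24 = 96.

96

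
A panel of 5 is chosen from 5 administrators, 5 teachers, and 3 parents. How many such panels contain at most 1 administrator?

406

Split by how many administrators are chosen (0 through 1).
Sum: C(5,0)·C(8,5) + C(5,1)·C(8,4) = 56 + 350 = 406.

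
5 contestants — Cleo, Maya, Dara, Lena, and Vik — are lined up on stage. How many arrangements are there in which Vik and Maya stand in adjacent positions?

48

Glue Vik and Maya into one block (2 internal orders), leaving 4 units to arrange in a row.
So the count is 2·(4)! = 48.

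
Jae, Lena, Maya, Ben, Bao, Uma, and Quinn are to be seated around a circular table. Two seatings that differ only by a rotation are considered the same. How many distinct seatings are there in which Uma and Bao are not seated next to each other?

Without the restriction there are (6)! = 720 seatings.
Those with Uma next to Bao: fuse the pair into one unit and seat 6 units around a circle — 2·(5)! = 240.
Subtracting, 720 − 240 = 480.

480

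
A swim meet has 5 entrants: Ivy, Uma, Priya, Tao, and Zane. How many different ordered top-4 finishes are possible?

120

There are 5 choices for 1st place, 4 for 2nd, and so on down to 2 for position 4.
That gives 5 × 4 × 3 × 2 = 120.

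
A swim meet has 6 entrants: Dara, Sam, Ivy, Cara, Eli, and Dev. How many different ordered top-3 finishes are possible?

120

There are 6 choices for 1st place, 5 for 2nd, and 4 for 3rd.
That gives 6 × 5 × 4 = 120.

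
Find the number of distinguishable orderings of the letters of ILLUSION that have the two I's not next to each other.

There are 8!/(2!·2!) = 10080 arrangements of ILLUSION in total.
Arrangements with the I's together: treat II as one letter, giving (7)!/(2!) = 2520.
Subtracting, 10080 − 2520 = 7560 arrangements keep the I's apart.

7560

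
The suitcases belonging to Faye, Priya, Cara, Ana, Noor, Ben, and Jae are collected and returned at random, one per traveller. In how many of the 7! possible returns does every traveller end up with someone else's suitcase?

Count assignments avoiding every fixed point. For any j of the 7 travellers fixed to their own suitcase, the other 7−j can be arranged in (7−j)! ways.
By inclusion–exclusion this is Σ_{j=0}^{7} (−1)^j C(7,j)·(7−j)!.
Computing: 5040 − 5040 + 2520 − 840 + 210 − 42 + 7 − 1 = 1854.

1854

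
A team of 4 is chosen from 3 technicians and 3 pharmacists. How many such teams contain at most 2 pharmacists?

12

Split by how many pharmacists are chosen (0 through 2).
Sum: C(3,0)·C(3,4) + C(3,1)·C(3,3) + C(3,2)·C(3,2) = 0 + 3 + 9 = 12.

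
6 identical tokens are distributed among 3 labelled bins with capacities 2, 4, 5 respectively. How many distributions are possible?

Ignoring the caps, the number of non-negative solutions to x_1+…+x_3 = 6 is C(8,2) = 28.
Subtract solutions that violate a single cap (substitute x_i' = x_i − (cap_i+1)): x_1 ≥ 3 gives C(5,2) = 10; x_2 ≥ 5 gives C(3,2) = 3; x_3 ≥ 6 gives C(2,2) = 1. Together 14.
No two caps can be exceeded simultaneously, so the pair terms are all 0.
By inclusion–exclusion the count is 28 − 14 + 0 = 14.

14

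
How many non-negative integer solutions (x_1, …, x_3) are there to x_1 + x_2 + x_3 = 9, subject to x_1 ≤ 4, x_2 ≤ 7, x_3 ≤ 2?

12

Ignoring the caps, the number of non-negative solutions to x_1+…+x_3 = 9 is C(11,2) = 55.
Subtract solutions that violate a single cap (substitute x_i' = x_i − (cap_i+1)): x_1 ≥ 5 gives C(6,2) = 15; x_2 ≥ 8 gives C(3,2) = 3; x_3 ≥ 3 gives C(8,2) = 28. Together 46.
Add back pairs where two caps are both exceeded: 0 + 3 + 0 = 3.
By inclusion–exclusion the count is 55 − 46 + 3 = 12.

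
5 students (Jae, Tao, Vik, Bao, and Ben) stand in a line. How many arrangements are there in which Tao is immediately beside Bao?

Place the 3 others and the Tao-Bao pair as 4 objects in a line; the pair has 2 internal arrangements.
That gives 2 × 4! = 2 × 24 = 48.

48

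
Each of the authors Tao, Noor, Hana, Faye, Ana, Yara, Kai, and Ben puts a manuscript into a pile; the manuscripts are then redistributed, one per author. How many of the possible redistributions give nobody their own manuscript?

Let Aᵢ be the assignments in which author i gets their own manuscript. We want the size of the complement of A₁∪…∪A_8.
By inclusion–exclusion this is Σ_{j=0}^{8} (−1)^j C(8,j)·(8−j)!.
Computing: 40320 − 40320 + 20160 − 6720 + 1680 − 336 + 56 − 8 + 1 = 14833.

14833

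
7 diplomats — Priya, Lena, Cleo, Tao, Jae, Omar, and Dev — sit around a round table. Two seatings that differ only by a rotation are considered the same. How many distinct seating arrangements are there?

720

Around a circle, 7 distinct people have 7!/7 = (6)! = 720 rotationally distinct seatings.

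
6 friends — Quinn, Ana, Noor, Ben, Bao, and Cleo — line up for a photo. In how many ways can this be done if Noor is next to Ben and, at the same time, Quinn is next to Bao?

96

Treat {Noor,Ben} as one block (2 orders) and {Quinn,Bao} as another (2 orders).
That leaves 4 units to arrange: 2 × 2 × 4! = 4 × 24 = 96.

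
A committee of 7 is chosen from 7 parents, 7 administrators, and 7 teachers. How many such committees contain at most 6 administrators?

Split by how many administrators are chosen (0 through 6).
Sum: C(7,0)·C(14,7) + C(7,1)·C(14,6) + C(7,2)·C(14,5) + C(7,3)·C(14,4) + C(7,4)·C(14,3) + C(7,5)·C(14,2) + C(7,6)·C(14,1) = 3432 + 21021 + 42042 + 35035 + 12740 + 1911 + 98 = 116279.

116279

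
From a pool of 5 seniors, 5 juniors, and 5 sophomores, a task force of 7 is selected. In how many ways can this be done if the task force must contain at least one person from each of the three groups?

6075

Total 7-person selections from all 15: C(15,7) = 6435.
Subtract selections that omit an entire group: no seniors → C(10,7) = 120; no juniors → C(10,7) = 120; no sophomores → C(10,7) = 120.
Add back selections omitting two groups (i.e. drawn from a single group): C(5,7) + C(5,7) + C(5,7) = 0.
By inclusion–exclusion: 6435 − 360 + 0 = 6075.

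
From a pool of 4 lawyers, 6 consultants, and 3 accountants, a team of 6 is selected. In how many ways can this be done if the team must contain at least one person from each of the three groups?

Total 6-person selections from all 13: C(13,6) = 1716.
Subtract selections that omit an entire group: no lawyers → C(9,6) = 84; no consultants → C(7,6) = 7; no accountants → C(10,6) = 210.
Add back selections omitting two groups (i.e. drawn from a single group): C(4,6) + C(6,6) + C(3,6) = 1.
By inclusion–exclusion: 1716 − 301 + 1 = 1416.

1416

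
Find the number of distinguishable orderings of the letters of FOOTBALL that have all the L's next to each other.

Treat the 2 copies of L as a single block. The multiset to arrange is then {LL, A, B, F, O, O, T}, 7 items in all.
That gives (7)!/(2!) = 2520 arrangements.

2520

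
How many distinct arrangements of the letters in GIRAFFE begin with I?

360

Fix I in the first position and arrange the remaining 6 letters.
Those 6 letters have F appearing twice, giving (6)!/(2!) = 360.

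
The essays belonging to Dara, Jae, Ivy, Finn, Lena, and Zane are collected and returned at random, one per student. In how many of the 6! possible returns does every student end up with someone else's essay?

265

Let Aᵢ be the assignments in which student i gets their own essay. We want the size of the complement of A₁∪…∪A_6.
By inclusion–exclusion this is Σ_{j=0}^{6} (−1)^j C(6,j)·(6−j)!.
Computing: 720 − 720 + 360 − 120 + 30 − 6 + 1 = 265.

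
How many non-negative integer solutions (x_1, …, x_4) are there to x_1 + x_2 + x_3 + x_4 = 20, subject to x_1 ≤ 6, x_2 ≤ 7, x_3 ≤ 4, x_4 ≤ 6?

Ignoring the caps, the number of non-negative solutions to x_1+…+x_4 = 20 is C(23,3) = 1771.
Subtract solutions that violate a single cap (substitute x_i' = x_i − (cap_i+1)): x_1 ≥ 7 gives C(16,3) = 560; x_2 ≥ 8 gives C(15,3) = 455; x_3 ≥ 5 gives C(18,3) = 816; x_4 ≥ 7 gives C(16,3) = 560. Together 2391.
Add back pairs where two caps are both exceeded: 56 + 165 + 84 + 120 + 56 + 165 = 646.
Subtract triples: 1 + 0 + 4 + 1 = 6.
By inclusion–exclusion the count is 1771 − 2391 + 646 − 6 = 20.

20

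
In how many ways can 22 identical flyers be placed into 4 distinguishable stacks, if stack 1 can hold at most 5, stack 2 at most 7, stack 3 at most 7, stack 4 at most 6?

20

Without the upper bounds there are C(25,3) = 2300 ways to split 22 among 4 stacks.
Subtract solutions that violate a single cap (substitute x_i' = x_i − (cap_i+1)): x_1 ≥ 6 gives C(19,3) = 969; x_2 ≥ 8 gives C(17,3) = 680; x_3 ≥ 8 gives C(17,3) = 680; x_4 ≥ 7 gives C(18,3) = 816. Together 3145.
Add back pairs where two caps are both exceeded: 165 + 165 + 220 + 84 + 120 + 120 = 874.
Subtract triples: 1 + 4 + 4 + 0 = 9.
By inclusion–exclusion the count is 2300 − 3145 + 874 − 9 = 20.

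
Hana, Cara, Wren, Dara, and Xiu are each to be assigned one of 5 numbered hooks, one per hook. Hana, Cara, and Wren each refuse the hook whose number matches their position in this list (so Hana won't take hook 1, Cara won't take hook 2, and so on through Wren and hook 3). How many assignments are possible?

64

Let Aᵢ (for i ∈ {1, 2, 3}) be the placements that put person i in their forbidden hook. Any j of these fix j positions, leaving (5−j)! ways to fill the rest, and there are C(3,j) ways to pick which j.
By inclusion–exclusion, the number of valid placements is Σ_{j=0}^{3} (−1)^j C(3,j)·(5−j)!.
Computing: 120 − 72 + 18 − 2 = 64.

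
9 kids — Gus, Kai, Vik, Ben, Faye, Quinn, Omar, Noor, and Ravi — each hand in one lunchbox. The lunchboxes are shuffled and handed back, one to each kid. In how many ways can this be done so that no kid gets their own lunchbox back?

This is the derangement count D_9: permutations of 9 items with no fixed point.
By inclusion–exclusion this is Σ_{j=0}^{9} (−1)^j C(9,j)·(9−j)!.
Computing: 362880 − 362880 + 181440 − 60480 + 15120 − 3024 + 504 − 72 + 9 − 1 = 133496.

133496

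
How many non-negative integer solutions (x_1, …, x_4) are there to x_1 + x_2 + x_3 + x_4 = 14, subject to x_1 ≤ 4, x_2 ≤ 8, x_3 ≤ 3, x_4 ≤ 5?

Ignoring the caps, the number of non-negative solutions to x_1+…+x_4 = 14 is C(17,3) = 680.
Subtract solutions that violate a single cap (substitute x_i' = x_i − (cap_i+1)): x_1 ≥ 5 gives C(12,3) = 220; x_2 ≥ 9 gives C(8,3) = 56; x_3 ≥ 4 gives C(13,3) = 286; x_4 ≥ 6 gives C(11,3) = 165. Together 727.
Add back pairs where two caps are both exceeded: 1 + 56 + 20 + 4 + 0 + 35 = 116.
By inclusion–exclusion the count is 680 − 727 + 116 = 69.

69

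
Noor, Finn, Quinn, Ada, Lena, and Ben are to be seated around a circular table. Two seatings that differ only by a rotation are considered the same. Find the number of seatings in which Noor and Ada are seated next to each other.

Treat {Noor, Ada} as one unit (2 internal orders) and seat the resulting 5 units around the table: (4)! circular arrangements.
So 2 × (4)! = 2 × 24 = 48.

48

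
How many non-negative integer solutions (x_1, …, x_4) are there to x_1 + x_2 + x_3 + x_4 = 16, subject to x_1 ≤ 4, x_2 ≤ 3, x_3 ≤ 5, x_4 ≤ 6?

Without the upper bounds there are C(19,3) = 969 ways to split 16 among 4 variables.
Subtract solutions that violate a single cap (substitute x_i' = x_i − (cap_i+1)): x_1 ≥ 5 gives C(14,3) = 364; x_2 ≥ 4 gives C(15,3) = 455; x_3 ≥ 6 gives C(13,3) = 286; x_4 ≥ 7 gives C(12,3) = 220. Together 1325.
Add back pairs where two caps are both exceeded: 120 + 56 + 35 + 84 + 56 + 20 = 371.
Subtract triples: 4 + 1 + 0 + 0 = 5.
By inclusion–exclusion the count is 969 − 1325 + 371 − 5 = 10.

10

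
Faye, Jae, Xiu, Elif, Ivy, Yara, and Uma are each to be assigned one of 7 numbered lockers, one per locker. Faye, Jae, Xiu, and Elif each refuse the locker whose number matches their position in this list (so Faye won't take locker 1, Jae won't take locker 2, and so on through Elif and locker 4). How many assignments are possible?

Let Aᵢ (for 1 ≤ i ≤ 4) be the placements that put person i in their forbidden locker. Any j of these fix j positions, leaving (7−j)! ways to fill the rest, and there are C(4,j) ways to pick which j.
By inclusion–exclusion, the number of valid placements is Σ_{j=0}^{4} (−1)^j C(4,j)·(7−j)!.
Computing: 5040 − 2880 + 720 − 96 + 6 = 2790.

2790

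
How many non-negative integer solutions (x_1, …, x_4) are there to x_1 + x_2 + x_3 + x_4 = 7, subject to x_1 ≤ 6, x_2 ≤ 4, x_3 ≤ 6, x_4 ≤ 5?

104

Without the upper bounds there are C(10,3) = 120 ways to split 7 among 4 variables.
Subtract solutions that violate a single cap (substitute x_i' = x_i − (cap_i+1)): x_1 ≥ 7 gives C(3,3) = 1; x_2 ≥ 5 gives C(5,3) = 10; x_3 ≥ 7 gives C(3,3) = 1; x_4 ≥ 6 gives C(4,3) = 4. Together 16.
No two caps can be exceeded simultaneously, so the pair terms are all 0.
By inclusion–exclusion the count is 120 − 16 + 0 = 104.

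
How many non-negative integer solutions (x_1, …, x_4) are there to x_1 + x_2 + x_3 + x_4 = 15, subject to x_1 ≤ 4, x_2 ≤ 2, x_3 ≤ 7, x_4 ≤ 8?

60

Ignoring the caps, the number of non-negative solutions to x_1+…+x_4 = 15 is C(18,3) = 816.
Subtract solutions that violate a single cap (substitute x_i' = x_i − (cap_i+1)): x_1 ≥ 5 gives C(13,3) = 286; x_2 ≥ 3 gives C(15,3) = 455; x_3 ≥ 8 gives C(10,3) = 120; x_4 ≥ 9 gives C(9,3) = 84. Together 945.
Add back pairs where two caps are both exceeded: 120 + 10 + 4 + 35 + 20 + 0 = 189.
By inclusion–exclusion the count is 816 − 945 + 189 = 60.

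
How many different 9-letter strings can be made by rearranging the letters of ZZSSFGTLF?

Letter multiplicities in ZZSSFGTLF: F×2, G×1, L×1, S×2, T×1, Z×2.
So there are 9! / (2!·2!·2!) = 45360 distinguishable arrangements.

45360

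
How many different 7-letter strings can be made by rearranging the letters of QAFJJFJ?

420

The 7 letters of QAFJJFJ have repeats: F appearing twice and J appearing 3 times.
So there are 7! / (3!·2!) = 420 distinguishable arrangements.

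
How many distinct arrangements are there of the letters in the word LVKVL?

30

Letter multiplicities in LVKVL: K×1, L×2, V×2.
So there are 5! / (2!·2!) = 30 distinguishable arrangements.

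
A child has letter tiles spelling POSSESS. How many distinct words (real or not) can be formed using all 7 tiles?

210

The 7 letters of POSSESS have repeats: S appearing 4 times.
Dividing 7! = 5040 by 4! = 24 for the repeated letters gives 210.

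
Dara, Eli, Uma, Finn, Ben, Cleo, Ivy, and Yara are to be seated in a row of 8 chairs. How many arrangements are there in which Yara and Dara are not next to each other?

Of the 8! = 40320 arrangements, those with Yara and Dara adjacent number 2 × 7! = 10080 (treat the pair as a block with 2 internal orders).
Complementary counting: 40320 − 10080 = 30240.

30240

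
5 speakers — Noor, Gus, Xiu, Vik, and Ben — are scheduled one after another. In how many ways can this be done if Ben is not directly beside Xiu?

72

Of the 5! = 120 arrangements, those with Ben and Xiu adjacent number 2 × 4! = 48 (treat the pair as a block with 2 internal orders).
So 120 − 48 = 72 arrangements keep them apart.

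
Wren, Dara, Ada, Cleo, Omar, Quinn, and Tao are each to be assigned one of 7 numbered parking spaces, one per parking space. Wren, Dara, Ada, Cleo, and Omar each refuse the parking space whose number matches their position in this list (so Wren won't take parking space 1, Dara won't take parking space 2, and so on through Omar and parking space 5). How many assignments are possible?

Let Aᵢ (for 1 ≤ i ≤ 5) be the placements that put person i in their forbidden parking space. Any j of these fix j positions, leaving (7−j)! ways to fill the rest, and there are C(5,j) ways to pick which j.
By inclusion–exclusion, the number of valid placements is Σ_{j=0}^{5} (−1)^j C(5,j)·(7−j)!.
Computing: 5040 − 3600 + 1200 − 240 + 30 − 2 = 2428.

2428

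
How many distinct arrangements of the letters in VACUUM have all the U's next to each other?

Treat the 2 copies of U as a single block. The multiset to arrange is then {UU, A, C, M, V}, 5 items in all.
All 5 items are distinct, so there are (5)! = 120 arrangements.

120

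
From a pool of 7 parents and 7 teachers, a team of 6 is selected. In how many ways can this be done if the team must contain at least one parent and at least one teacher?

2989

With no constraint there are C(14,6) = 3003 possible selections.
Selections missing a whole group: no parents → C(7,6) = 7; no teachers → C(7,6) = 7.
Both groups omitted at once is impossible, so 3003 − 14 = 2989.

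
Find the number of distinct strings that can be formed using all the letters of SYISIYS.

210

Letter multiplicities in SYISIYS: I×2, S×3, Y×2.
Dividing 7! = 5040 by 3!·2!·2! = 24 for the repeated letters gives 210.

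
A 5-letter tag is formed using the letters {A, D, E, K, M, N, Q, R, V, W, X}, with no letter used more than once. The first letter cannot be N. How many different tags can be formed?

The first letter has 11−1 = 10 choices (anything except N).
The remaining 4 letters are filled from the other 10 symbols without repetition: 10 × 9 × 8 × 7 = 5040.
Total: 10 × 5040 = 50400.

50400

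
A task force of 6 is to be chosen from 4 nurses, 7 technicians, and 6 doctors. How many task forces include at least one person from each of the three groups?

9996

Total 6-person selections from all 17: C(17,6) = 12376.
Subtract selections that omit an entire group: no nurses → C(13,6) = 1716; no technicians → C(10,6) = 210; no doctors → C(11,6) = 462.
Add back selections omitting two groups (i.e. drawn from a single group): C(4,6) + C(7,6) + C(6,6) = 8.
By inclusion–exclusion: 12376 − 2388 + 8 = 9996.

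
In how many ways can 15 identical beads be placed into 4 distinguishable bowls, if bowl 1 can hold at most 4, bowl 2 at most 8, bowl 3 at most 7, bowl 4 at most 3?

Without the upper bounds there are C(18,3) = 816 ways to split 15 among 4 bowls.
Subtract solutions that violate a single cap (substitute x_i' = x_i − (cap_i+1)): x_1 ≥ 5 gives C(13,3) = 286; x_2 ≥ 9 gives C(9,3) = 84; x_3 ≥ 8 gives C(10,3) = 120; x_4 ≥ 4 gives C(14,3) = 364. Together 854.
Add back pairs where two caps are both exceeded: 4 + 10 + 84 + 0 + 10 + 20 = 128.
By inclusion–exclusion the count is 816 − 854 + 128 = 90.

90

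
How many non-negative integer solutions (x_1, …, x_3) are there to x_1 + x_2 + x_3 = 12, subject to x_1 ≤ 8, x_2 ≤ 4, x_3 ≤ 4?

By stars and bars, unrestricted non-negative solutions to x_1+…+x_3 = 12 number C(12+2,2) = 91.
Subtract solutions that violate a single cap (substitute x_i' = x_i − (cap_i+1)): x_1 ≥ 9 gives C(5,2) = 10; x_2 ≥ 5 gives C(9,2) = 36; x_3 ≥ 5 gives C(9,2) = 36. Together 82.
Add back pairs where two caps are both exceeded: 0 + 0 + 6 = 6.
By inclusion–exclusion the count is 91 − 82 + 6 = 15.

15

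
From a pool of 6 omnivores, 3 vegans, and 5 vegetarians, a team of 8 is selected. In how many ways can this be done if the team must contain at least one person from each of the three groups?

With no constraint there are C(14,8) = 3003 possible selections.
Selections missing a whole group: no omnivores → C(8,8) = 1; no vegans → C(11,8) = 165; no vegetarians → C(9,8) = 9.
Add back selections omitting two groups (i.e. drawn from a single group): C(6,8) + C(3,8) + C(5,8) = 0.
By inclusion–exclusion: 3003 − 175 + 0 = 2828.

2828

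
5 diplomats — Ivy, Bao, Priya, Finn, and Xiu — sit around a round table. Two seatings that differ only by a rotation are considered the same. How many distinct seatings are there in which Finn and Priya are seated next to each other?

12

Glue Finn and Priya into a block (2 internal orders). Seating 4 units around a circle gives (3)! arrangements.
So 2 × (3)! = 2 × 6 = 12.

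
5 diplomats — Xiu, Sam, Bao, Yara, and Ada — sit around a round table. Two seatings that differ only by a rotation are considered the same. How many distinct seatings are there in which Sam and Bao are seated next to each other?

12

Glue Sam and Bao into a block (2 internal orders). Seating 4 units around a circle gives (3)! arrangements.
So 2 × (3)! = 2 × 6 = 12.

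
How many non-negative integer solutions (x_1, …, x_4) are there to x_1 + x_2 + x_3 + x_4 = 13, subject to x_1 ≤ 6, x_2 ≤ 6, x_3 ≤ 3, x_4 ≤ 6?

By stars and bars, unrestricted non-negative solutions to x_1+…+x_4 = 13 number C(13+3,3) = 560.
Subtract solutions that violate a single cap (substitute x_i' = x_i − (cap_i+1)): x_1 ≥ 7 gives C(9,3) = 84; x_2 ≥ 7 gives C(9,3) = 84; x_3 ≥ 4 gives C(12,3) = 220; x_4 ≥ 7 gives C(9,3) = 84. Together 472.
Add back pairs where two caps are both exceeded: 0 + 10 + 0 + 10 + 0 + 10 = 30.
By inclusion–exclusion the count is 560 − 472 + 30 = 118.

118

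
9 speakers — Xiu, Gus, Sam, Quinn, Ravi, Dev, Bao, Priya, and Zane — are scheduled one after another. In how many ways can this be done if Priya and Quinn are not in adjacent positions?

Of the 9! = 362880 arrangements, those with Priya and Quinn adjacent number 2 × 8! = 80640 (treat the pair as a block with 2 internal orders).
Complementary counting: 362880 − 80640 = 282240.

282240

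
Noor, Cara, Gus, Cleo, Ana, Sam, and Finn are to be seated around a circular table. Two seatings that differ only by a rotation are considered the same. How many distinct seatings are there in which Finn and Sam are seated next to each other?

Treat {Finn, Sam} as one unit (2 internal orders) and seat the resulting 6 units around the table: (5)! circular arrangements.
So 2 × (5)! = 2 × 120 = 240.

240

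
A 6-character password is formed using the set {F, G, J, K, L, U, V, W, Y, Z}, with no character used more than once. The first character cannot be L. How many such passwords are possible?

136080

The first character has 10−1 = 9 choices (anything except L).
The remaining 5 characters are filled from the other 9 symbols without repetition: 9 × 8 × 7 × 6 × 5 = 15120.
Total: 9 × 15120 = 136080.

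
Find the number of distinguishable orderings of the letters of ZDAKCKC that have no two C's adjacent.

900

There are 7!/(2!·2!) = 1260 arrangements of ZDAKCKC in total.
If the two C's are adjacent, glue them into one block, leaving 6 items to arrange: (6)!/(2!) = 360 ways.
Subtracting, 1260 − 360 = 900 arrangements keep the C's apart.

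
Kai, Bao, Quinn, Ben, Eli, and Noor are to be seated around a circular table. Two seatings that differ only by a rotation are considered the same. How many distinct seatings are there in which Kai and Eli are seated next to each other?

Treat {Kai, Eli} as one unit (2 internal orders) and seat the resulting 5 units around the table: (4)! circular arrangements.
So 2 × (4)! = 2 × 24 = 48.

48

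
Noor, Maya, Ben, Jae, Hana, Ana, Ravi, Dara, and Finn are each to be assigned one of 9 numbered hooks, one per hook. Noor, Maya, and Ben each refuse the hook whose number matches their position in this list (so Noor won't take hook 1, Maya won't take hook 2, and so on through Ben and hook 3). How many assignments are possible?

256320

Let Aᵢ (for i ∈ {1, 2, 3}) be the placements that put person i in their forbidden hook. Any j of these fix j positions, leaving (9−j)! ways to fill the rest, and there are C(3,j) ways to pick which j.
By inclusion–exclusion, the number of valid placements is Σ_{j=0}^{3} (−1)^j C(3,j)·(9−j)!.
Computing: 362880 − 120960 + 15120 − 720 = 256320.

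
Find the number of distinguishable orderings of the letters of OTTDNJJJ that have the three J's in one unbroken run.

Treat the 3 copies of J as a single block. The multiset to arrange is then {JJJ, D, N, O, T, T}, 6 items in all.
That gives (6)!/(2!) = 360 arrangements.

360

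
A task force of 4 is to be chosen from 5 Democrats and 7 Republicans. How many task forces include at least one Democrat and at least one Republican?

Total 4-person selections from all 12: C(12,4) = 495.
Subtract selections that omit an entire group: no Democrats → C(7,4) = 35; no Republicans → C(5,4) = 5.
Both groups omitted at once is impossible, so 495 − 40 = 455.

455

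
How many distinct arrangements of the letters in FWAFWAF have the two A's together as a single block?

60

Treat the 2 copies of A as a single block. The multiset to arrange is then {AA, F, F, F, W, W}, 6 items in all.
That gives (6)!/(3!·2!) = 60 arrangements.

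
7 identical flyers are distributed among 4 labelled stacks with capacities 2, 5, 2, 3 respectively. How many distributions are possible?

Without the upper bounds there are C(10,3) = 120 ways to split 7 among 4 stacks.
Subtract solutions that violate a single cap (substitute x_i' = x_i − (cap_i+1)): x_1 ≥ 3 gives C(7,3) = 35; x_2 ≥ 6 gives C(4,3) = 4; x_3 ≥ 3 gives C(7,3) = 35; x_4 ≥ 4 gives C(6,3) = 20. Together 94.
Add back pairs where two caps are both exceeded: 0 + 4 + 1 + 0 + 0 + 1 = 6.
By inclusion–exclusion the count is 120 − 94 + 6 = 32.

32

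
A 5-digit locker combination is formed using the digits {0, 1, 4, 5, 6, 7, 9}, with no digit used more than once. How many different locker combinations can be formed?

2520

This is a permutation of 5 out of 7: P(7,5) = 7!/2!.
7 × 6 × 5 × 4 × 3 = 2520.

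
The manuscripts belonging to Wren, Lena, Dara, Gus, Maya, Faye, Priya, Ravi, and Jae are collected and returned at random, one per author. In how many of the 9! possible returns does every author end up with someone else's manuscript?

133496

This is the derangement count D_9: permutations of 9 items with no fixed point.
By inclusion–exclusion this is Σ_{j=0}^{9} (−1)^j C(9,j)·(9−j)!.
Computing: 362880 − 362880 + 181440 − 60480 + 15120 − 3024 + 504 − 72 + 9 − 1 = 133496.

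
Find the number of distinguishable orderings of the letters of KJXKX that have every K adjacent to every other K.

12

Treat the 2 copies of K as a single block. The multiset to arrange is then {KK, J, X, X}, 4 items in all.
That gives (4)!/(2!) = 12 arrangements.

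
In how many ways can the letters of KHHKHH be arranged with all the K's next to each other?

5

Treat the 2 copies of K as a single block. The multiset to arrange is then {KK, H, H, H, H}, 5 items in all.
That gives (5)!/(4!) = 5 arrangements.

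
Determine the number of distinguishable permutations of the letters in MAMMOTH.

Letter multiplicities in MAMMOTH: A×1, H×1, M×3, O×1, T×1.
The number of distinct arrangements is 7!/(3!) = 5040/6 = 840.

840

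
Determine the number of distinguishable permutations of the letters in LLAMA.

30

Letter multiplicities in LLAMA: A×2, L×2, M×1.
So there are 5! / (2!·2!) = 30 distinguishable arrangements.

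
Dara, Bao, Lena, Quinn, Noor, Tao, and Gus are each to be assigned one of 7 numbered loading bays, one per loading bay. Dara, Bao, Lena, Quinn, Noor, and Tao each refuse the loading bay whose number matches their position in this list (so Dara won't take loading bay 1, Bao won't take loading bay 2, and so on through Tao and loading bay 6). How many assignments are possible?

Let Aᵢ (for 1 ≤ i ≤ 6) be the placements that put person i in their forbidden loading bay. Any j of these fix j positions, leaving (7−j)! ways to fill the rest, and there are C(6,j) ways to pick which j.
By inclusion–exclusion, the number of valid placements is Σ_{j=0}^{6} (−1)^j C(6,j)·(7−j)!.
Computing: 5040 − 4320 + 1800 − 480 + 90 − 12 + 1 = 2119.

2119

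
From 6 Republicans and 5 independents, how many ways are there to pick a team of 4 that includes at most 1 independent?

115

Split by how many independents are chosen (0 through 1).
Sum: C(5,0)·C(6,4) + C(5,1)·C(6,3) = 15 + 100 = 115.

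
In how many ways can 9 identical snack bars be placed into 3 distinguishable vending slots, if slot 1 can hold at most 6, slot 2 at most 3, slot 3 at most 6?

22

Ignoring the caps, the number of non-negative solutions to x_1+…+x_3 = 9 is C(11,2) = 55.
Subtract solutions that violate a single cap (substitute x_i' = x_i − (cap_i+1)): x_1 ≥ 7 gives C(4,2) = 6; x_2 ≥ 4 gives C(7,2) = 21; x_3 ≥ 7 gives C(4,2) = 6. Together 33.
No two caps can be exceeded simultaneously, so the pair terms are all 0.
By inclusion–exclusion the count is 55 − 33 + 0 = 22.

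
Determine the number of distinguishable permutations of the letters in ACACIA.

60

ACACIA has 6 letters with A appearing 3 times and C appearing twice.
The number of distinct arrangements is 6!/(3!·2!) = 720/12 = 60.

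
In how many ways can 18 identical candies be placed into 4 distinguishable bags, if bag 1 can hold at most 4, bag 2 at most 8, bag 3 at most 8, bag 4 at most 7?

By stars and bars, unrestricted non-negative solutions to x_1+…+x_4 = 18 number C(18+3,3) = 1330.
Subtract solutions that violate a single cap (substitute x_i' = x_i − (cap_i+1)): x_1 ≥ 5 gives C(16,3) = 560; x_2 ≥ 9 gives C(12,3) = 220; x_3 ≥ 9 gives C(12,3) = 220; x_4 ≥ 8 gives C(13,3) = 286. Together 1286.
Add back pairs where two caps are both exceeded: 35 + 35 + 56 + 1 + 4 + 4 = 135.
By inclusion–exclusion the count is 1330 − 1286 + 135 = 179.

179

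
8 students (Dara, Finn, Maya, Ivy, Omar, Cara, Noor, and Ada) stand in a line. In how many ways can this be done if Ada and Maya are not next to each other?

Of the 8! = 40320 arrangements, those with Ada and Maya adjacent number 2 × 7! = 10080 (treat the pair as a block with 2 internal orders).
So 40320 − 10080 = 30240 arrangements keep them apart.

30240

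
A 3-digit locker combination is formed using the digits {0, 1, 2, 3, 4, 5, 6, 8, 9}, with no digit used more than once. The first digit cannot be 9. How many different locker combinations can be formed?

448

The first digit has 9−1 = 8 choices (anything except 9).
The remaining 2 digits are filled from the other 8 symbols without repetition: 8 × 7 = 56.
Total: 8 × 56 = 448.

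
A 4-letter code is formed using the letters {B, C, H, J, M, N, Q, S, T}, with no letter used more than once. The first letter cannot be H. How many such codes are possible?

The first letter has 9−1 = 8 choices (anything except H).
The remaining 3 letters are filled from the other 8 symbols without repetition: 8 × 7 × 6 = 336.
Total: 8 × 336 = 2688.

2688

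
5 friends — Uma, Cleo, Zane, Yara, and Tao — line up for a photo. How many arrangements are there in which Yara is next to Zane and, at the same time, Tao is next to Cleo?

Treat {Yara,Zane} as one block (2 orders) and {Tao,Cleo} as another (2 orders).
That leaves 3 units to arrange: 2 × 2 × 3! = 4 × 6 = 24.

24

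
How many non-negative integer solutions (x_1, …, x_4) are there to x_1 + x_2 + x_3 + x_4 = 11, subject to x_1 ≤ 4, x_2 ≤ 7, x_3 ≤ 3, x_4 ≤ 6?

Without the upper bounds there are C(14,3) = 364 ways to split 11 among 4 variables.
Subtract solutions that violate a single cap (substitute x_i' = x_i − (cap_i+1)): x_1 ≥ 5 gives C(9,3) = 84; x_2 ≥ 8 gives C(6,3) = 20; x_3 ≥ 4 gives C(10,3) = 120; x_4 ≥ 7 gives C(7,3) = 35. Together 259.
Add back pairs where two caps are both exceeded: 0 + 10 + 0 + 0 + 0 + 1 = 11.
By inclusion–exclusion the count is 364 − 259 + 11 = 116.

116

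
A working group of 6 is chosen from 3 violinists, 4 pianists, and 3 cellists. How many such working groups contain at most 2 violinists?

Split by how many violinists are chosen (0 through 2).
Sum: C(3,0)·C(7,6) + C(3,1)·C(7,5) + C(3,2)·C(7,4) = 7 + 63 + 105 = 175.

175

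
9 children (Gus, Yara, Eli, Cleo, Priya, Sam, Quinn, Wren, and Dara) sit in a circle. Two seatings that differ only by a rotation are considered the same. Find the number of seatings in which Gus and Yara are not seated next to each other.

Without the restriction there are (8)! = 40320 seatings.
Seatings with Gus beside Yara: treat them as a block with 2 internal orders, giving 2 × (7)! = 10080.
Subtracting, 40320 − 10080 = 30240.

30240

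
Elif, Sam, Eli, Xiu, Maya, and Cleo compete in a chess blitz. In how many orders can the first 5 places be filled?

This is an ordered selection of 5 from 6: P(6,5).
That gives 6 × 5 × 4 × 3 × 2 = 720.

720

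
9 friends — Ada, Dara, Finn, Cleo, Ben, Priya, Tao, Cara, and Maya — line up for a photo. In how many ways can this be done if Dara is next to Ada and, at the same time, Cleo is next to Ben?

20160

Treat {Dara,Ada} as one block (2 orders) and {Cleo,Ben} as another (2 orders).
That leaves 7 units to arrange: 2 × 2 × 7! = 4 × 5040 = 20160.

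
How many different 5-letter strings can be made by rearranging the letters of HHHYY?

Letter multiplicities in HHHYY: H×3, Y×2.
The number of distinct arrangements is 5!/(3!·2!) = 120/12 = 10.

10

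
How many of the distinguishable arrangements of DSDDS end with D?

6

Fix D in the last position and arrange the remaining 4 letters.
Those 4 letters have D appearing twice and S appearing twice, giving (4)!/(2!·2!) = 6.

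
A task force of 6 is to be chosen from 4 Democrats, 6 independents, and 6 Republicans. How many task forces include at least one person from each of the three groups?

Total 6-person selections from all 16: C(16,6) = 8008.
Subtract selections that omit an entire group: no Democrats → C(12,6) = 924; no independents → C(10,6) = 210; no Republicans → C(10,6) = 210.
Add back selections omitting two groups (i.e. drawn from a single group): C(4,6) + C(6,6) + C(6,6) = 2.
By inclusion–exclusion: 8008 − 1344 + 2 = 6666.

6666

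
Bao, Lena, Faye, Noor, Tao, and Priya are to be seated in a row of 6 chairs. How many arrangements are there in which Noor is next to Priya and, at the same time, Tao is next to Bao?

Treat {Noor,Priya} as one block (2 orders) and {Tao,Bao} as another (2 orders).
That leaves 4 units to arrange: 2 × 2 × 4! = 4 × 24 = 96.

96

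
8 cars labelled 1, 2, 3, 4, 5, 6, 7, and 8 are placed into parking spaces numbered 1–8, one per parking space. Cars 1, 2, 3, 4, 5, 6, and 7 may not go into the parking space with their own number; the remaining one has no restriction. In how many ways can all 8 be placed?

Let Aᵢ (for 1 ≤ i ≤ 7) be the placements that put car i in its forbidden parking space. Any j of these fix j positions, leaving (8−j)! ways to fill the rest, and there are C(7,j) ways to pick which j.
By inclusion–exclusion, the number of valid placements is Σ_{j=0}^{7} (−1)^j C(7,j)·(8−j)!.
Computing: 40320 − 35280 + 15120 − 4200 + 840 − 126 + 14 − 1 = 16687.

16687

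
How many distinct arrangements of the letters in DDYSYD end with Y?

20

With the last slot taken by Y, it remains to arrange the other 5 letters (DDSYD).
Those 5 letters have D appearing 3 times, giving (5)!/(3!) = 20.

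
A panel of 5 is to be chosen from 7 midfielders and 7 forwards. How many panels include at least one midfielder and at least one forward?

1960

With no constraint there are C(14,5) = 2002 possible selections.
Subtract selections that omit an entire group: no midfielders → C(7,5) = 21; no forwards → C(7,5) = 21.
Both groups omitted at once is impossible, so 2002 − 42 = 1960.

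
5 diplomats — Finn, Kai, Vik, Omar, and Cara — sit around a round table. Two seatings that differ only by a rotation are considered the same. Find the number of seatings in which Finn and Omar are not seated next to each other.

All circular seatings of 5 people number (4)! = 24.
Seatings with Finn beside Omar: treat them as a block with 2 internal orders, giving 2 × (3)! = 12.
Subtracting, 24 − 12 = 12.

12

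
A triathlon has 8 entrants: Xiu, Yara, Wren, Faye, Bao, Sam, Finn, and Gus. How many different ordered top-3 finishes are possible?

336

There are 8 choices for 1st place, 7 for 2nd, and 6 for 3rd.
That gives 8 × 7 × 6 = 336.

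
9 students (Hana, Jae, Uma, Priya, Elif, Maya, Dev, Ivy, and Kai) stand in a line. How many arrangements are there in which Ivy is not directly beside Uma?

282240

There are 9! = 362880 arrangements in all. If Ivy and Uma are adjacent, merging them into one block gives 2·(8)! = 80640 arrangements.
So 362880 − 80640 = 282240 arrangements keep them apart.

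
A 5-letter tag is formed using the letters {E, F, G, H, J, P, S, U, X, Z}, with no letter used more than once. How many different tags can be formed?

30240

This is a permutation of 5 out of 10: P(10,5) = 10!/5!.
That product is 10 × 9 × 8 × 7 × 6 = 30240.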